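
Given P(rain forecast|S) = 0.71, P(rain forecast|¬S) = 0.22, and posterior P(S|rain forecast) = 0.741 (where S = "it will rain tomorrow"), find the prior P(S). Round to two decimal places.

P(S) = 0.47

In odds form, posterior odds = prior odds × likelihood ratio, so prior odds = posterior odds ÷ LR.
Posterior odds = 0.741/(1−0.741) = 2.8610. LR = 0.71/0.22 = 3.2273.
Prior odds = 2.8610/3.2273 = 0.8865, so P(S) = 0.8865/(1+0.8865) ≈ 0.47.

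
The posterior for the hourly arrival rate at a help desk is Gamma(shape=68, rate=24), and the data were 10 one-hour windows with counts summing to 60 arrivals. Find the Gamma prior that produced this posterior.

Gamma–Poisson conjugacy: posterior shape = α + Σxᵢ, posterior rate = β + n.
So α = 68 − 60 = 8 and β = 24 − 10 = 14.

Gamma(shape=8, rate=14)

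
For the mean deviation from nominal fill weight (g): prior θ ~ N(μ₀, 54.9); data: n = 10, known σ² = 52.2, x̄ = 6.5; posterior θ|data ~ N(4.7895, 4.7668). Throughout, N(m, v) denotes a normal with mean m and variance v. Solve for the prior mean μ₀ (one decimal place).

μ₀ = -13.2

The posterior mean is a precision-weighted average: μ_n = (τ₀μ₀ + τ_data·x̄)/(τ₀+τ_data), with τ₀=1/σ₀² and τ_data=n/σ².
Here τ₀ = 1/54.9 = 0.018215 and τ_data = 10/52.2 = 0.191571, so τ_n = 0.209786.
Rearranging for μ₀: μ₀ = (μ_n·τ_n − τ_data·x̄)/τ₀ = (4.7895·0.209786 − 0.191571·6.5) / 0.018215 = -0.240441/0.018215 ≈ -13.2.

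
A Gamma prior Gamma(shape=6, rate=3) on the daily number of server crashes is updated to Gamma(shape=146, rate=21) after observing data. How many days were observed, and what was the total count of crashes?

A Gamma(α, β) prior (rate parametrization) on a Poisson rate with n observations summing to S gives posterior Gamma(α+S, β+n).
Matching: Σxᵢ = 146 − 6 = 140 and n = 21 − 3 = 18.

n = 18 days with total 140 crashes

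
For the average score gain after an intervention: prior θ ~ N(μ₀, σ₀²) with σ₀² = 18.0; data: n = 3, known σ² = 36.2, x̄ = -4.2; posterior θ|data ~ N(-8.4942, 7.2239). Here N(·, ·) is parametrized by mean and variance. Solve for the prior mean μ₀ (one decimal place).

μ₀ = -14.9

With known observation variance, the Normal–Normal posterior has precision τ_n = τ₀ + n/σ² and mean μ_n = (τ₀μ₀ + (n/σ²)x̄)/τ_n.
Here τ₀ = 1/18.0 = 0.055556 and τ_data = 3/36.2 = 0.082873, so τ_n = 0.138429.
Rearranging for μ₀: μ₀ = (μ_n·τ_n − τ_data·x̄)/τ₀ = (-8.4942·0.138429 − 0.082873·-4.2) / 0.055556 = -0.827777/0.055556 ≈ -14.9.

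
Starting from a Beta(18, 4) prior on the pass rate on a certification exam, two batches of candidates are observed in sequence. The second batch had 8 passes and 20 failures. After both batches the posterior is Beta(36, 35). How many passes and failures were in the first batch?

Sequential conjugate updates are equivalent to a single update on the pooled data, so total successes = posterior α − prior α and total failures = posterior β − prior β.
Total across both batches: 36−18=18 passes, 35−4=31 failures.
Subtract the second batch: 18−8=10 passes and 31−20=11 failures.

10 passes and 11 failures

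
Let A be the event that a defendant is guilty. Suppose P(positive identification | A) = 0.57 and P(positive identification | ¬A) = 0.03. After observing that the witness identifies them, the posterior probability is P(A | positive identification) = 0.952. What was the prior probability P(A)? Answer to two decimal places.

P(A) = 0.51

Bayes' rule in odds form gives O(A|E) = O(A)·[P(E|A)/P(E|¬A)], hence O(A) = O(A|E)/LR.
Posterior odds = 0.952/(1−0.952) = 19.8333. LR = 0.57/0.03 = 19.0000.
Prior odds = 19.8333/19.0000 = 1.0439, so P(A) = 1.0439/(1+1.0439) ≈ 0.51.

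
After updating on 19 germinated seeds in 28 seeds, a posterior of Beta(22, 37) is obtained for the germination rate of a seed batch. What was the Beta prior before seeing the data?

Under Beta–binomial conjugacy the posterior parameters are (α+s, β+f).
So α = 22 − 19 = 3 and β = 37 − 9 = 28.

Beta(3, 28)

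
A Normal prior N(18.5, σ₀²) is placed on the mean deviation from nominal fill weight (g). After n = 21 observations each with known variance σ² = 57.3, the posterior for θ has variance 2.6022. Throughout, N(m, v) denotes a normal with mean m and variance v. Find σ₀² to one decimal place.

Posterior precision equals prior precision plus data precision: 1/σ_n² = 1/σ₀² + n/σ².
So 1/σ₀² = 1/2.6022 − 21/57.3 = 0.384290 − 0.366492 = 0.017798.
Hence σ₀² = 1/0.017798 ≈ 56.2.

σ₀² = 56.2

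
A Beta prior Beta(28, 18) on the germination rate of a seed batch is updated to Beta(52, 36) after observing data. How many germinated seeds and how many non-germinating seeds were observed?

24 germinated seeds and 18 non-germinating seeds

Under Beta–binomial conjugacy the posterior parameters are (a+s, b+f).
So s = 52 − 28 = 24 and f = 36 − 18 = 18.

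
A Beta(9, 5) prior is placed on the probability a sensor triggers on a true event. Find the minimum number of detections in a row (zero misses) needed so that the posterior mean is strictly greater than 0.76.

After k detections and 0 misses the posterior is Beta(9+k, 5), with mean (9+k)/(9+5+k).
Set (9+k)/(14+k) > 0.76 and solve: k > (0.76·14 − 9)/(1 − 0.76) = 6.833.
The smallest integer exceeding 6.833 is 7, and checking k=7: (16)/(21) = 0.7619 > 0.76.

k = 7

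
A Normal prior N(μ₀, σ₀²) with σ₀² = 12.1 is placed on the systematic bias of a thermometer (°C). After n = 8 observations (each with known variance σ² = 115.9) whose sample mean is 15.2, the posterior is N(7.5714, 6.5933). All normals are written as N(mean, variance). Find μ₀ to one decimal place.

μ₀ = 1.2

The posterior mean is a precision-weighted average: μ_n = (τ₀μ₀ + τ_data·x̄)/(τ₀+τ_data), with τ₀=1/σ₀² and τ_data=n/σ².
Here τ₀ = 1/12.1 = 0.082645 and τ_data = 8/115.9 = 0.069025, so τ_n = 0.151670.
Rearranging for μ₀: μ₀ = (μ_n·τ_n − τ_data·x̄)/τ₀ = (7.5714·0.151670 − 0.069025·15.2) / 0.082645 = 0.099174/0.082645 ≈ 1.2.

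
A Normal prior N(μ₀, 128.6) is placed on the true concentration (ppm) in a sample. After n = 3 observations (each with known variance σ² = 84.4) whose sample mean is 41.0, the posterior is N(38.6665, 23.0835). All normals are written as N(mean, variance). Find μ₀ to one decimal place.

The posterior mean is a precision-weighted average: μ_n = (τ₀μ₀ + τ_data·x̄)/(τ₀+τ_data), with τ₀=1/σ₀² and τ_data=n/σ².
Here τ₀ = 1/128.6 = 0.007776 and τ_data = 3/84.4 = 0.035545, so τ_n = 0.043321.
Rearranging for μ₀: μ₀ = (μ_n·τ_n − τ_data·x̄)/τ₀ = (38.6665·0.043321 − 0.035545·41.0) / 0.007776 = 0.217726/0.007776 ≈ 28.0.

μ₀ = 28.0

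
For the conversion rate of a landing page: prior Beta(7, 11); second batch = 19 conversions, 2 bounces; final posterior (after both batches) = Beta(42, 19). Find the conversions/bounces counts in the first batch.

Sequential conjugate updates are equivalent to a single update on the pooled data, so total successes = posterior α − prior α and total failures = posterior β − prior β.
Total across both batches: 42−7=35 conversions, 19−11=8 bounces.
Subtract the second batch: 35−19=16 conversions and 8−2=6 bounces.

16 conversions and 6 bounces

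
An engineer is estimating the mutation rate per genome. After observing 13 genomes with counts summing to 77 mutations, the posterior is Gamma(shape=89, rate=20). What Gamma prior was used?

Gamma–Poisson conjugacy: posterior shape = α + Σxᵢ, posterior rate = β + n.
So α = 89 − 77 = 12 and β = 20 − 13 = 7.

Gamma(shape=12, rate=7)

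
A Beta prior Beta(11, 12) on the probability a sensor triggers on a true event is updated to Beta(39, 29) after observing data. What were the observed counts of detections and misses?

28 detections and 17 misses

Beta is conjugate to the binomial likelihood: posterior = Beta(α+s, β+f).
So s = 39 − 11 = 28 and f = 29 − 12 = 17.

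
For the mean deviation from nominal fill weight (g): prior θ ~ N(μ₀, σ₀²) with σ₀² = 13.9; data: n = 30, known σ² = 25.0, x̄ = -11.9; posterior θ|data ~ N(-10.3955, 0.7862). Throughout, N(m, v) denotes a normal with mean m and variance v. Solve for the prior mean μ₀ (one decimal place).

μ₀ = 14.7

With known observation variance, the Normal–Normal posterior has precision τ_n = τ₀ + n/σ² and mean μ_n = (τ₀μ₀ + (n/σ²)x̄)/τ_n.
Here τ₀ = 1/13.9 = 0.071942 and τ_data = 30/25.0 = 1.200000, so τ_n = 1.271942.
Rearranging for μ₀: μ₀ = (μ_n·τ_n − τ_data·x̄)/τ₀ = (-10.3955·1.271942 − 1.200000·-11.9) / 0.071942 = 1.057527/0.071942 ≈ 14.7.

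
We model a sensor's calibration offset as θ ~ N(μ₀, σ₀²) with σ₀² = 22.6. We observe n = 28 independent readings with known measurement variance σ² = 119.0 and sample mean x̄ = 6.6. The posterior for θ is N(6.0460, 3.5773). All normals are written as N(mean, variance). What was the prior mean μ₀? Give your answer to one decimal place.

The posterior mean is a precision-weighted average: μ_n = (τ₀μ₀ + τ_data·x̄)/(τ₀+τ_data), with τ₀=1/σ₀² and τ_data=n/σ².
Here τ₀ = 1/22.6 = 0.044248 and τ_data = 28/119.0 = 0.235294, so τ_n = 0.279542.
Rearranging for μ₀: μ₀ = (μ_n·τ_n − τ_data·x̄)/τ₀ = (6.0460·0.279542 − 0.235294·6.6) / 0.044248 = 0.137171/0.044248 ≈ 3.1.

μ₀ = 3.1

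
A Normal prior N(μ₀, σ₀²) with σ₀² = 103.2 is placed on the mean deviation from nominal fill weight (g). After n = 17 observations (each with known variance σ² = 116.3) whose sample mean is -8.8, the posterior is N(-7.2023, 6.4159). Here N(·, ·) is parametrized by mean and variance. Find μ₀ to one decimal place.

μ₀ = 16.9

With known observation variance, the Normal–Normal posterior has precision τ_n = τ₀ + n/σ² and mean μ_n = (τ₀μ₀ + (n/σ²)x̄)/τ_n.
Here τ₀ = 1/103.2 = 0.009690 and τ_data = 17/116.3 = 0.146174, so τ_n = 0.155864.
Rearranging for μ₀: μ₀ = (μ_n·τ_n − τ_data·x̄)/τ₀ = (-7.2023·0.155864 − 0.146174·-8.8) / 0.009690 = 0.163752/0.009690 ≈ 16.9.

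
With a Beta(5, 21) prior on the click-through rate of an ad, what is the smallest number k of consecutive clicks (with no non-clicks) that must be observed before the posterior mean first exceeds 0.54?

k = 20

After k clicks and 0 non-clicks the posterior is Beta(5+k, 21), with mean (5+k)/(5+21+k).
Set (5+k)/(26+k) > 0.54 and solve: k > (0.54·26 − 5)/(1 − 0.54) = 19.652.
The smallest integer exceeding 19.652 is 20, and checking k=20: (25)/(46) = 0.5435 > 0.54.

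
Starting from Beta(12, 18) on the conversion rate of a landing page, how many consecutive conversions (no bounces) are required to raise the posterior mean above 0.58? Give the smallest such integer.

After k conversions and 0 bounces the posterior is Beta(12+k, 18), with mean (12+k)/(12+18+k).
Set (12+k)/(30+k) > 0.58 and solve: k > (0.58·30 − 12)/(1 − 0.58) = 12.857.
The smallest integer exceeding 12.857 is 13, and checking k=13: (25)/(43) = 0.5814 > 0.58.

k = 13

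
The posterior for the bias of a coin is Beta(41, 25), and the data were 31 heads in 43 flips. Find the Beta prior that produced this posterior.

Beta(10, 13)

A Beta(α, β) prior with s successes and f failures in binomial data gives a Beta(α+s, β+f) posterior.
So α = 41 − 31 = 10 and β = 25 − 12 = 13.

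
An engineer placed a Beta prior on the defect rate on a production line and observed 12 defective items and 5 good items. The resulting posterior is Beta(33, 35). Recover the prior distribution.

Beta(21, 30)

Beta is conjugate to the binomial likelihood: posterior = Beta(a+s, b+f).
So a = 33 − 12 = 21 and b = 35 − 5 = 30.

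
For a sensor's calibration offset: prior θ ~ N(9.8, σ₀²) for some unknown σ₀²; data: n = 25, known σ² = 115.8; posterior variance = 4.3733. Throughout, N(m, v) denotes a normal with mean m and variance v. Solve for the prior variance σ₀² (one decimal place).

σ₀² = 78.3

Posterior precision equals prior precision plus data precision: 1/σ_n² = 1/σ₀² + n/σ².
So 1/σ₀² = 1/4.3733 − 25/115.8 = 0.228660 − 0.215889 = 0.012771.
Hence σ₀² = 1/0.012771 ≈ 78.3.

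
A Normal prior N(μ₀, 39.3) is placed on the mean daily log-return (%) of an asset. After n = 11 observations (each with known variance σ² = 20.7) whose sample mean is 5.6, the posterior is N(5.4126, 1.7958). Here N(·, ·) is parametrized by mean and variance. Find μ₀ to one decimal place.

μ₀ = 1.5

The posterior mean is a precision-weighted average: μ_n = (τ₀μ₀ + τ_data·x̄)/(τ₀+τ_data), with τ₀=1/σ₀² and τ_data=n/σ².
Here τ₀ = 1/39.3 = 0.025445 and τ_data = 11/20.7 = 0.531401, so τ_n = 0.556846.
Rearranging for μ₀: μ₀ = (μ_n·τ_n − τ_data·x̄)/τ₀ = (5.4126·0.556846 − 0.531401·5.6) / 0.025445 = 0.038139/0.025445 ≈ 1.5.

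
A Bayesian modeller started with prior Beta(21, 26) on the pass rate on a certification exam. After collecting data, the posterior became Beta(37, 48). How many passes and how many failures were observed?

Beta is conjugate to the binomial likelihood: posterior = Beta(a+s, b+f).
Match parameters: s=37−21=16, f=48−26=22.

16 passes and 22 failures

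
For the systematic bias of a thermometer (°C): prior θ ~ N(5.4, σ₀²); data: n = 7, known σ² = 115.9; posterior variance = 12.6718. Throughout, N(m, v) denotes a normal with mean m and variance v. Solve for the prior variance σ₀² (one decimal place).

For the Normal–Normal model with known σ², precisions add: τ_n = τ₀ + n/σ².
So 1/σ₀² = 1/12.6718 − 7/115.9 = 0.078915 − 0.060397 = 0.018518.
Hence σ₀² = 1/0.018518 ≈ 54.0.

σ₀² = 54.0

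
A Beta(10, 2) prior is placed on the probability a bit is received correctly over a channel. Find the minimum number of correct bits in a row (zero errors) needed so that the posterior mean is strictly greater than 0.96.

k = 39

After k correct bits and 0 errors the posterior is Beta(10+k, 2), with mean (10+k)/(10+2+k).
Set (10+k)/(12+k) > 0.96 and solve: k > (0.96·12 − 10)/(1 − 0.96) = 38.000.
The smallest integer exceeding 38.000 is 39.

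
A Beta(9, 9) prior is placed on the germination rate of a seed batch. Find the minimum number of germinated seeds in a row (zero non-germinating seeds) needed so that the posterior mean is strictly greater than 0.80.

After k germinated seeds and 0 non-germinating seeds the posterior is Beta(9+k, 9), with mean (9+k)/(9+9+k).
Set (9+k)/(18+k) > 0.80 and solve: k > (0.80·18 − 9)/(1 − 0.80) = 27.000.
The smallest integer exceeding 27.000 is 28, and checking k=28: (37)/(46) = 0.8043 > 0.80.

k = 28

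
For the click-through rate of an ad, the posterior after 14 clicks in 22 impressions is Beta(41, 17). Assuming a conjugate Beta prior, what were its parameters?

Beta is conjugate to the binomial likelihood: posterior = Beta(α+s, β+f).
Subtract the data counts: 41−14=27, 17−8=9.

Beta(27, 9)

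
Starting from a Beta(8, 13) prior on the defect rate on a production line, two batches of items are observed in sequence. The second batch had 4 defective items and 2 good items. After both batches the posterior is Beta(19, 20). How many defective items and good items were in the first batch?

Sequential conjugate updates are equivalent to a single update on the pooled data, so total successes = posterior α − prior α and total failures = posterior β − prior β.
Total across both batches: 19−8=11 defective items, 20−13=7 good items.
Subtract the second batch: 11−4=7 defective items and 7−2=5 good items.

7 defective items and 5 good items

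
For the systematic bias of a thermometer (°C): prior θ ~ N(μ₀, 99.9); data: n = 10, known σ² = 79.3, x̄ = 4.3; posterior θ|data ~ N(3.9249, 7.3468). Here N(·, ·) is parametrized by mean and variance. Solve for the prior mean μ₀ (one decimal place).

μ₀ = -0.8

The posterior mean is a precision-weighted average: μ_n = (τ₀μ₀ + τ_data·x̄)/(τ₀+τ_data), with τ₀=1/σ₀² and τ_data=n/σ².
Here τ₀ = 1/99.9 = 0.010010 and τ_data = 10/79.3 = 0.126103, so τ_n = 0.136113.
Rearranging for μ₀: μ₀ = (μ_n·τ_n − τ_data·x̄)/τ₀ = (3.9249·0.136113 − 0.126103·4.3) / 0.010010 = -0.008013/0.010010 ≈ -0.8.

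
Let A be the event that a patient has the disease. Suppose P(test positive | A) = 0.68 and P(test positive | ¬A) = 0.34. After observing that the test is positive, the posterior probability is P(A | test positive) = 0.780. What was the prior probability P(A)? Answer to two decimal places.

P(A) = 0.64

Bayes' rule in odds form gives O(A|E) = O(A)·[P(E|A)/P(E|¬A)], hence O(A) = O(A|E)/LR.
Posterior odds = 0.780/(1−0.780) = 3.5455. LR = 0.68/0.34 = 2.0000.
Prior odds = 3.5455/2.0000 = 1.7728, so P(A) = 1.7728/(1+1.7728) ≈ 0.64.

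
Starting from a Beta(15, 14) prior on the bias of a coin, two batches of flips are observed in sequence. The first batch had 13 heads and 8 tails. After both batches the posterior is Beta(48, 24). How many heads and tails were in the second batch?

20 heads and 2 tails

Sequential conjugate updates are equivalent to a single update on the pooled data, so total successes = posterior α − prior α and total failures = posterior β − prior β.
Total across both batches: 48−15=33 heads, 24−14=10 tails.
Subtract the first batch: 33−13=20 heads and 10−8=2 tails.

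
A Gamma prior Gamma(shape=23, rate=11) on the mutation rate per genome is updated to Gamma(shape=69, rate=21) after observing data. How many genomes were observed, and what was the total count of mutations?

n = 10 genomes with total 46 mutations

A Gamma(α, β) prior (rate parametrization) on a Poisson rate with n observations summing to S gives posterior Gamma(α+S, β+n).
Matching: Σxᵢ = 69 − 23 = 46 and n = 21 − 11 = 10.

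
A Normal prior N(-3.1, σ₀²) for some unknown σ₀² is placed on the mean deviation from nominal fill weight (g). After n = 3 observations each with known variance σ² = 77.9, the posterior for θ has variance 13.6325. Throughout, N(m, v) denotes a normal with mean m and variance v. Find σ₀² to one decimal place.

σ₀² = 28.7

Posterior precision equals prior precision plus data precision: 1/σ_n² = 1/σ₀² + n/σ².
So 1/σ₀² = 1/13.6325 − 3/77.9 = 0.073354 − 0.038511 = 0.034843.
Hence σ₀² = 1/0.034843 ≈ 28.7.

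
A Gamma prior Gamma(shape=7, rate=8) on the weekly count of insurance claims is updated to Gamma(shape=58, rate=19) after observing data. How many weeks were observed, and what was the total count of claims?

Gamma–Poisson conjugacy: posterior shape = α + Σxᵢ, posterior rate = β + n.
Matching: Σxᵢ = 58 − 7 = 51 and n = 19 − 8 = 11.

n = 11 weeks with total 51 claims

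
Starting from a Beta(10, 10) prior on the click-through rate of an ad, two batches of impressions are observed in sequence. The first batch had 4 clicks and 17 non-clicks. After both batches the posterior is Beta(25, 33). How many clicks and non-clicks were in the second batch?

11 clicks and 6 non-clicks

Because Beta–binomial updating is additive in the counts, the combined data contributed (α_post−α_prior, β_post−β_prior) successes and failures.
Total across both batches: 25−10=15 clicks, 33−10=23 non-clicks.
Subtract the first batch: 15−4=11 clicks and 23−17=6 non-clicks.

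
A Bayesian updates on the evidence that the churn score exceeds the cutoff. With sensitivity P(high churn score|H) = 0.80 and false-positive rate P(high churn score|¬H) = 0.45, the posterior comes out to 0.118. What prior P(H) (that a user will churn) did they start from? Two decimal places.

P(H) = 0.07

In odds form, posterior odds = prior odds × likelihood ratio, so prior odds = posterior odds ÷ LR.
Posterior odds = 0.118/(1−0.118) = 0.1338. LR = 0.80/0.45 = 1.7778.
Prior odds = 0.1338/1.7778 = 0.0753, so P(H) = 0.0753/(1+0.0753) ≈ 0.07.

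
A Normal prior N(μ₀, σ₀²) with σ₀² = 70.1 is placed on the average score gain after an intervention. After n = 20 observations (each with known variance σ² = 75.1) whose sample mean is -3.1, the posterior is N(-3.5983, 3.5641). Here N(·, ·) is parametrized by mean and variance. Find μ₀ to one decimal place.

μ₀ = -12.9

The posterior mean is a precision-weighted average: μ_n = (τ₀μ₀ + τ_data·x̄)/(τ₀+τ_data), with τ₀=1/σ₀² and τ_data=n/σ².
Here τ₀ = 1/70.1 = 0.014265 and τ_data = 20/75.1 = 0.266312, so τ_n = 0.280577.
Rearranging for μ₀: μ₀ = (μ_n·τ_n − τ_data·x̄)/τ₀ = (-3.5983·0.280577 − 0.266312·-3.1) / 0.014265 = -0.184033/0.014265 ≈ -12.9.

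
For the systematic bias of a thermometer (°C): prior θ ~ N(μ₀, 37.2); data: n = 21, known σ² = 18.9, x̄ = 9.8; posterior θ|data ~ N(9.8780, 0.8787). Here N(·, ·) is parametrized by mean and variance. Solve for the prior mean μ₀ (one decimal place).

The posterior mean is a precision-weighted average: μ_n = (τ₀μ₀ + τ_data·x̄)/(τ₀+τ_data), with τ₀=1/σ₀² and τ_data=n/σ².
Here τ₀ = 1/37.2 = 0.026882 and τ_data = 21/18.9 = 1.111111, so τ_n = 1.137993.
Rearranging for μ₀: μ₀ = (μ_n·τ_n − τ_data·x̄)/τ₀ = (9.8780·1.137993 − 1.111111·9.8) / 0.026882 = 0.352207/0.026882 ≈ 13.1.

μ₀ = 13.1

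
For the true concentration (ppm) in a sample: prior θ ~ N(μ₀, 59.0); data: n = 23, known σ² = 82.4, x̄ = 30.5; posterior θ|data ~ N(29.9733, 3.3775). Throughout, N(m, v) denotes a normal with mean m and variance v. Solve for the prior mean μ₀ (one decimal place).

μ₀ = 21.3

With known observation variance, the Normal–Normal posterior has precision τ_n = τ₀ + n/σ² and mean μ_n = (τ₀μ₀ + (n/σ²)x̄)/τ_n.
Here τ₀ = 1/59.0 = 0.016949 and τ_data = 23/82.4 = 0.279126, so τ_n = 0.296075.
Rearranging for μ₀: μ₀ = (μ_n·τ_n − τ_data·x̄)/τ₀ = (29.9733·0.296075 − 0.279126·30.5) / 0.016949 = 0.361002/0.016949 ≈ 21.3.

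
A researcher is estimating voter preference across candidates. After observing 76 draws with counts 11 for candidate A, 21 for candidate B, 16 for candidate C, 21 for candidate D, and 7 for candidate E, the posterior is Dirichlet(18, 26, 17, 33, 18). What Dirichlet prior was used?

Dirichlet(7, 5, 1, 12, 11)

For a Dirichlet(α) prior with multinomial counts c, the posterior is Dirichlet(α + c) componentwise.
Subtract each count from the matching posterior parameter: 18−11=7, 26−21=5, 17−16=1, 33−21=12, 18−7=11.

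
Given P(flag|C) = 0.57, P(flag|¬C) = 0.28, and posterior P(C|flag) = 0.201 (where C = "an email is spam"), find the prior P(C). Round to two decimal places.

In odds form, posterior odds = prior odds × likelihood ratio, so prior odds = posterior odds ÷ LR.
Posterior odds = 0.201/(1−0.201) = 0.2516. LR = 0.57/0.28 = 2.0357.
Prior odds = 0.2516/2.0357 = 0.1236, so P(C) = 0.1236/(1+0.1236) ≈ 0.11.

P(C) = 0.11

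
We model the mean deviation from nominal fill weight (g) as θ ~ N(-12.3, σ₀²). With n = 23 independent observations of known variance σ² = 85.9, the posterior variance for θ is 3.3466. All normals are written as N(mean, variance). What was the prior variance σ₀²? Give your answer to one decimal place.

σ₀² = 32.2

Posterior precision equals prior precision plus data precision: 1/σ_n² = 1/σ₀² + n/σ².
So 1/σ₀² = 1/3.3466 − 23/85.9 = 0.298811 − 0.267753 = 0.031058.
Hence σ₀² = 1/0.031058 ≈ 32.2.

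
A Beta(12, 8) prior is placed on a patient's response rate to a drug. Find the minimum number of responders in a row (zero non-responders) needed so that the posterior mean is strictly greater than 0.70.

After k responders and 0 non-responders the posterior is Beta(12+k, 8), with mean (12+k)/(12+8+k).
Set (12+k)/(20+k) > 0.70 and solve: k > (0.70·20 − 12)/(1 − 0.70) = 6.667.
The smallest integer exceeding 6.667 is 7.

k = 7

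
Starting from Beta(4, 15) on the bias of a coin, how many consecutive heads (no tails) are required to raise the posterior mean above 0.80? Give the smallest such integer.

k = 57

After k heads and 0 tails the posterior is Beta(4+k, 15), with mean (4+k)/(4+15+k).
Set (4+k)/(19+k) > 0.80 and solve: k > (0.80·19 − 4)/(1 − 0.80) = 56.000.
The smallest integer exceeding 56.000 is 57, and checking k=57: (61)/(76) = 0.8026 > 0.80.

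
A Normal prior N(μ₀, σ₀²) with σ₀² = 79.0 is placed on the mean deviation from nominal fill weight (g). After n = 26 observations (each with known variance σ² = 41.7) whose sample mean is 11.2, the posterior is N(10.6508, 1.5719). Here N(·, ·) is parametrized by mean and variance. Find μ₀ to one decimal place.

The posterior mean is a precision-weighted average: μ_n = (τ₀μ₀ + τ_data·x̄)/(τ₀+τ_data), with τ₀=1/σ₀² and τ_data=n/σ².
Here τ₀ = 1/79.0 = 0.012658 and τ_data = 26/41.7 = 0.623501, so τ_n = 0.636159.
Rearranging for μ₀: μ₀ = (μ_n·τ_n − τ_data·x̄)/τ₀ = (10.6508·0.636159 − 0.623501·11.2) / 0.012658 = -0.207609/0.012658 ≈ -16.4.

μ₀ = -16.4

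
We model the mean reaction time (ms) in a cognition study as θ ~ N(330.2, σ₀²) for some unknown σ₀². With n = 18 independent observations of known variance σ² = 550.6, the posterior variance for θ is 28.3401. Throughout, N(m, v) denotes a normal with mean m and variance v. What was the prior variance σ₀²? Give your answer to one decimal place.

Posterior precision equals prior precision plus data precision: 1/σ_n² = 1/σ₀² + n/σ².
So 1/σ₀² = 1/28.3401 − 18/550.6 = 0.035286 − 0.032692 = 0.002594.
Hence σ₀² = 1/0.002594 ≈ 385.5.

σ₀² = 385.5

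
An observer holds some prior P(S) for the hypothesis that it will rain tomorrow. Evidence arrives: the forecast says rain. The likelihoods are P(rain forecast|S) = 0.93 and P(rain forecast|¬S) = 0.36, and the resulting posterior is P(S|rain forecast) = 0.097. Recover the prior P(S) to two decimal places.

In odds form, posterior odds = prior odds × likelihood ratio, so prior odds = posterior odds ÷ LR.
Posterior odds = 0.097/(1−0.097) = 0.1074. LR = 0.93/0.36 = 2.5833.
Prior odds = 0.1074/2.5833 = 0.0416, so P(S) = 0.0416/(1+0.0416) ≈ 0.04.

P(S) = 0.04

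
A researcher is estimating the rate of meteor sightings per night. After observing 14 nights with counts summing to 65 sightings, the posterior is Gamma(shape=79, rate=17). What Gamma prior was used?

Gamma(shape=14, rate=3)

Gamma–Poisson conjugacy: posterior shape = α + Σxᵢ, posterior rate = β + n.
So α = 79 − 65 = 14 and β = 17 − 14 = 3.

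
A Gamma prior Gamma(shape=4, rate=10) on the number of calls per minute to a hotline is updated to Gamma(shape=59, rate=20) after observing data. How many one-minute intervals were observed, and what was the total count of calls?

n = 10 one-minute intervals with total 55 calls

A Gamma(α, β) prior (rate parametrization) on a Poisson rate with n observations summing to S gives posterior Gamma(α+S, β+n).
Matching: Σxᵢ = 59 − 4 = 55 and n = 20 − 10 = 10.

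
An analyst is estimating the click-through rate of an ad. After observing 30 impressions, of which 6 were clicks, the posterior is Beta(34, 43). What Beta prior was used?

Beta(28, 19)

Beta is conjugate to the binomial likelihood: posterior = Beta(α+s, β+f).
Subtract the data counts: 34−6=28, 43−24=19.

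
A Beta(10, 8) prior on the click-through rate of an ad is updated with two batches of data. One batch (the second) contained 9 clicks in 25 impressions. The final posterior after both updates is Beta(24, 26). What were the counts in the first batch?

5 clicks and 2 non-clicks

Because Beta–binomial updating is additive in the counts, the combined data contributed (α_post−α_prior, β_post−β_prior) successes and failures.
Total across both batches: 24−10=14 clicks, 26−8=18 non-clicks.
Subtract the second batch: 14−9=5 clicks and 18−16=2 non-clicks.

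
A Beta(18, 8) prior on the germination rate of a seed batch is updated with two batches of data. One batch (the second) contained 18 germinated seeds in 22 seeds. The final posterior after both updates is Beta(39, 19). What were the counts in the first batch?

Sequential conjugate updates are equivalent to a single update on the pooled data, so total successes = posterior α − prior α and total failures = posterior β − prior β.
Total across both batches: 39−18=21 germinated seeds, 19−8=11 non-germinating seeds.
Subtract the second batch: 21−18=3 germinated seeds and 11−4=7 non-germinating seeds.

3 germinated seeds and 7 non-germinating seeds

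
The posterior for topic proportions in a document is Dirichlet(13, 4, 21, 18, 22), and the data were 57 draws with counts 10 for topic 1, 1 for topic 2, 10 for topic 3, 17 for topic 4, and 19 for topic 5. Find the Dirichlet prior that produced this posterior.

Dirichlet(3, 3, 11, 1, 3)

For a Dirichlet(α) prior with multinomial counts c, the posterior is Dirichlet(α + c) componentwise.
Subtract each count from the matching posterior parameter: 13−10=3, 4−1=3, 21−10=11, 18−17=1, 22−19=3.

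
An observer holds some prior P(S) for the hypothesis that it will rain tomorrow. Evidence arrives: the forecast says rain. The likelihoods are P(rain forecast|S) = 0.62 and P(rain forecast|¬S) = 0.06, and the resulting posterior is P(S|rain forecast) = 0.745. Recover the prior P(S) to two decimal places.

P(S) = 0.22

Bayes' rule in odds form gives O(S|E) = O(S)·[P(E|S)/P(E|¬S)], hence O(S) = O(S|E)/LR.
Posterior odds = 0.745/(1−0.745) = 2.9216. LR = 0.62/0.06 = 10.3333.
Prior odds = 2.9216/10.3333 = 0.2827, so P(S) = 0.2827/(1+0.2827) ≈ 0.22.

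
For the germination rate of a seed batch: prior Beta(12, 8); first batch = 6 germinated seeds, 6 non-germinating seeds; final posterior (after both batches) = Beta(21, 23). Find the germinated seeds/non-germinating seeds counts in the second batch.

3 germinated seeds and 9 non-germinating seeds

Sequential conjugate updates are equivalent to a single update on the pooled data, so total successes = posterior α − prior α and total failures = posterior β − prior β.
Total across both batches: 21−12=9 germinated seeds, 23−8=15 non-germinating seeds.
Subtract the first batch: 9−6=3 germinated seeds and 15−6=9 non-germinating seeds.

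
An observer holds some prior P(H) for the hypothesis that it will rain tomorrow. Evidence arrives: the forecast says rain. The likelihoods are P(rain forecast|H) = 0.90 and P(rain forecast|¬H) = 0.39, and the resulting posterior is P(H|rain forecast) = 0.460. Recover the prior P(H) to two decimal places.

In odds form, posterior odds = prior odds × likelihood ratio, so prior odds = posterior odds ÷ LR.
Posterior odds = 0.460/(1−0.460) = 0.8519. LR = 0.90/0.39 = 2.3077.
Prior odds = 0.8519/2.3077 = 0.3692, so P(H) = 0.3692/(1+0.3692) ≈ 0.27.

P(H) = 0.27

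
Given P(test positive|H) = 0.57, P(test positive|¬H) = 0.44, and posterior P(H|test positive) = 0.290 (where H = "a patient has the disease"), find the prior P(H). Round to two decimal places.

P(H) = 0.24

In odds form, posterior odds = prior odds × likelihood ratio, so prior odds = posterior odds ÷ LR.
Posterior odds = 0.290/(1−0.290) = 0.4085. LR = 0.57/0.44 = 1.2955.
Prior odds = 0.4085/1.2955 = 0.3153, so P(H) = 0.3153/(1+0.3153) ≈ 0.24.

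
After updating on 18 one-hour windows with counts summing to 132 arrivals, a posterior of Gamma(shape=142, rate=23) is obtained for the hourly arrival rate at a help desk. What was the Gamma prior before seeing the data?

Gamma(shape=10, rate=5)

A Gamma(α, β) prior (rate parametrization) on a Poisson rate with n observations summing to S gives posterior Gamma(α+S, β+n).
So α = 142 − 132 = 10 and β = 23 − 18 = 5.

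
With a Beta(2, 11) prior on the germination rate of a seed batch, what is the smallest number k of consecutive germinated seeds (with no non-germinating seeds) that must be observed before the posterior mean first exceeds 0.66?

After k germinated seeds and 0 non-germinating seeds the posterior is Beta(2+k, 11), with mean (2+k)/(2+11+k).
Set (2+k)/(13+k) > 0.66 and solve: k > (0.66·13 − 2)/(1 − 0.66) = 19.353.
The smallest integer exceeding 19.353 is 20.

k = 20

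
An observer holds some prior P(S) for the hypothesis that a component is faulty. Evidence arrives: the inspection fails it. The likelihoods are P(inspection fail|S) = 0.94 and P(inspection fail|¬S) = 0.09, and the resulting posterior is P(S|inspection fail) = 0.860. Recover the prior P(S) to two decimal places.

In odds form, posterior odds = prior odds × likelihood ratio, so prior odds = posterior odds ÷ LR.
Posterior odds = 0.860/(1−0.860) = 6.1429. LR = 0.94/0.09 = 10.4444.
Prior odds = 6.1429/10.4444 = 0.5882, so P(S) = 0.5882/(1+0.5882) ≈ 0.37.

P(S) = 0.37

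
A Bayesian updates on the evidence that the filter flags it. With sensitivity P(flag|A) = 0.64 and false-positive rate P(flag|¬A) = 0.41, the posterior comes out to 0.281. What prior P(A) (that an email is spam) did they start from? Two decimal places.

In odds form, posterior odds = prior odds × likelihood ratio, so prior odds = posterior odds ÷ LR.
Posterior odds = 0.281/(1−0.281) = 0.3908. LR = 0.64/0.41 = 1.5610.
Prior odds = 0.3908/1.5610 = 0.2504, so P(A) = 0.2504/(1+0.2504) ≈ 0.20.

P(A) = 0.20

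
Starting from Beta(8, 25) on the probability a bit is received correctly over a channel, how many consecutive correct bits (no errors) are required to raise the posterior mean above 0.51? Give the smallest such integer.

After k correct bits and 0 errors the posterior is Beta(8+k, 25), with mean (8+k)/(8+25+k).
Set (8+k)/(33+k) > 0.51 and solve: k > (0.51·33 − 8)/(1 − 0.51) = 18.020.
The smallest integer exceeding 18.020 is 19, and checking k=19: (27)/(52) = 0.5192 > 0.51.

k = 19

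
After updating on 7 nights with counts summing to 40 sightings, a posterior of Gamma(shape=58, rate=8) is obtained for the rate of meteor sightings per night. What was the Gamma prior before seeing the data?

A Gamma(α, β) prior (rate parametrization) on a Poisson rate with n observations summing to S gives posterior Gamma(α+S, β+n).
So α = 58 − 40 = 18 and β = 8 − 7 = 1.

Gamma(shape=18, rate=1)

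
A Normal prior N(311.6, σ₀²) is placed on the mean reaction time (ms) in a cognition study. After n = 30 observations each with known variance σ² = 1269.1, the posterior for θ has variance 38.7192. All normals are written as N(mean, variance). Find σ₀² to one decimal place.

Posterior precision equals prior precision plus data precision: 1/σ_n² = 1/σ₀² + n/σ².
So 1/σ₀² = 1/38.7192 − 30/1269.1 = 0.025827 − 0.023639 = 0.002188.
Hence σ₀² = 1/0.002188 ≈ 457.0.

σ₀² = 457.0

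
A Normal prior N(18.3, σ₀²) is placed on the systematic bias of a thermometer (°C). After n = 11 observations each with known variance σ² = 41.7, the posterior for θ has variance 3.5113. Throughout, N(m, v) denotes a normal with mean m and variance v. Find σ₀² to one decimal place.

For the Normal–Normal model with known σ², precisions add: τ_n = τ₀ + n/σ².
So 1/σ₀² = 1/3.5113 − 11/41.7 = 0.284795 − 0.263789 = 0.021006.
Hence σ₀² = 1/0.021006 ≈ 47.6.

σ₀² = 47.6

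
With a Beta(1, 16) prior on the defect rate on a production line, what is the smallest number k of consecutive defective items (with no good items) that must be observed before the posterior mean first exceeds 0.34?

After k defective items and 0 good items the posterior is Beta(1+k, 16), with mean (1+k)/(1+16+k).
Set (1+k)/(17+k) > 0.34 and solve: k > (0.34·17 − 1)/(1 − 0.34) = 7.242.
The smallest integer exceeding 7.242 is 8.

k = 8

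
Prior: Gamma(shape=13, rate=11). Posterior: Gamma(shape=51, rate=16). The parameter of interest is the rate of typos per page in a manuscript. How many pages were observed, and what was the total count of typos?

n = 5 pages with total 38 typos

Gamma–Poisson conjugacy: posterior shape = α + Σxᵢ, posterior rate = β + n.
Matching: Σxᵢ = 51 − 13 = 38 and n = 16 − 11 = 5.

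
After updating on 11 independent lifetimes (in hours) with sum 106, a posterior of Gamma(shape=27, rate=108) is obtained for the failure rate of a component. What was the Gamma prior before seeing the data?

Gamma(shape=16, rate=2)

For an exponential likelihood with a Gamma(α, β) prior on the rate, n observations with total T give posterior Gamma(α+n, β+T).
So α = 27 − 11 = 16 and β = 108 − 106 = 2.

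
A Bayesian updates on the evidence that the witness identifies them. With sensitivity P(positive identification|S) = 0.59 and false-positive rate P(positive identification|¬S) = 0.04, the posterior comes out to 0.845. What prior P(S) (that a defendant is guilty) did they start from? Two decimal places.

In odds form, posterior odds = prior odds × likelihood ratio, so prior odds = posterior odds ÷ LR.
Posterior odds = 0.845/(1−0.845) = 5.4516. LR = 0.59/0.04 = 14.7500.
Prior odds = 5.4516/14.7500 = 0.3696, so P(S) = 0.3696/(1+0.3696) ≈ 0.27.

P(S) = 0.27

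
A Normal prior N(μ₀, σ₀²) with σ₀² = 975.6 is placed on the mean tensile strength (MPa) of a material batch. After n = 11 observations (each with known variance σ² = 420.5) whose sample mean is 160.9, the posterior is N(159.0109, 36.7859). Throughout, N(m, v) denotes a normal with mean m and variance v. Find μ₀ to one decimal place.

μ₀ = 110.8

With known observation variance, the Normal–Normal posterior has precision τ_n = τ₀ + n/σ² and mean μ_n = (τ₀μ₀ + (n/σ²)x̄)/τ_n.
Here τ₀ = 1/975.6 = 0.001025 and τ_data = 11/420.5 = 0.026159, so τ_n = 0.027184.
Rearranging for μ₀: μ₀ = (μ_n·τ_n − τ_data·x̄)/τ₀ = (159.0109·0.027184 − 0.026159·160.9) / 0.001025 = 0.113569/0.001025 ≈ 110.8.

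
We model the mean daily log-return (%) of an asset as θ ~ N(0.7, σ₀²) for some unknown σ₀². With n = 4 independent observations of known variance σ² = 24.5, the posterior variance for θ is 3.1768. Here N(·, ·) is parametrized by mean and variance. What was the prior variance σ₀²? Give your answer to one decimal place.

σ₀² = 6.6

Posterior precision equals prior precision plus data precision: 1/σ_n² = 1/σ₀² + n/σ².
So 1/σ₀² = 1/3.1768 − 4/24.5 = 0.314782 − 0.163265 = 0.151517.
Hence σ₀² = 1/0.151517 ≈ 6.6.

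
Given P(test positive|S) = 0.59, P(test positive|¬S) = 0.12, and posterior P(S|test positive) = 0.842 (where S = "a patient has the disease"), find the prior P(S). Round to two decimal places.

In odds form, posterior odds = prior odds × likelihood ratio, so prior odds = posterior odds ÷ LR.
Posterior odds = 0.842/(1−0.842) = 5.3291. LR = 0.59/0.12 = 4.9167.
Prior odds = 5.3291/4.9167 = 1.0839, so P(S) = 1.0839/(1+1.0839) ≈ 0.52.

P(S) = 0.52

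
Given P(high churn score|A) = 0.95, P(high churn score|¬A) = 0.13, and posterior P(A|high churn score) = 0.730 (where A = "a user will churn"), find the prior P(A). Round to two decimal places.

P(A) = 0.27

Bayes' rule in odds form gives O(A|E) = O(A)·[P(E|A)/P(E|¬A)], hence O(A) = O(A|E)/LR.
Posterior odds = 0.730/(1−0.730) = 2.7037. LR = 0.95/0.13 = 7.3077.
Prior odds = 2.7037/7.3077 = 0.3700, so P(A) = 0.3700/(1+0.3700) ≈ 0.27.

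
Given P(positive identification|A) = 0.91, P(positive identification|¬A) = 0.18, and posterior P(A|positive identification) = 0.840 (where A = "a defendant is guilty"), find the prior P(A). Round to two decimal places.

P(A) = 0.51

In odds form, posterior odds = prior odds × likelihood ratio, so prior odds = posterior odds ÷ LR.
Posterior odds = 0.840/(1−0.840) = 5.2500. LR = 0.91/0.18 = 5.0556.
Prior odds = 5.2500/5.0556 = 1.0385, so P(A) = 1.0385/(1+1.0385) ≈ 0.51.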